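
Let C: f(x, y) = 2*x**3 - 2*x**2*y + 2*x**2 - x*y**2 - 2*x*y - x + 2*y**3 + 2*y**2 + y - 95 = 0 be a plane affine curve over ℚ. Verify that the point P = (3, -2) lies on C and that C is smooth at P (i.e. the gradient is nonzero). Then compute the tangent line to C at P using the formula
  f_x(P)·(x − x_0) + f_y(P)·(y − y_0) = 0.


Tangent line at P: 89*x + 5*y - 257 = 0.

Step 1: f(3, -2) = 0, so P lies on C.
Step 2: partial derivatives
  f_x(x, y) = 6*x**2 - 4*x*y + 4*x - y**2 - 2*y - 1, f_y(x, y) = -2*x**2 - 2*x*y - 2*x + 6*y**2 + 4*y + 1.
  f_x(P) = 89, f_y(P) = 5 (gradient nonzero, so P is smooth).
Step 3: tangent line at P: 89·(x − 3) + 5·(y − -2) = 0.
Expanding: 89*x + 5*y - 257 = 0.


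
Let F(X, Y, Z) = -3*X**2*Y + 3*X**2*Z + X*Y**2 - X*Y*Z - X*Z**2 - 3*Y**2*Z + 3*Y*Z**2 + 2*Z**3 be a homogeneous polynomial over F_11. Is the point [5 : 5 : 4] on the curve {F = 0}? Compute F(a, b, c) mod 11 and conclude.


F(5,5,4) ≡ 4 (mod 11); P is NOT on the curve.

Evaluate F(5, 5, 4) term-by-term (mod 11).
  -3*X**2*Y ↦ -3·25·5·1 = -375
  3*X**2*Z ↦ 3·25·1·4 = 300
  X*Y**2 ↦ 1·5·25·1 = 125
  -X*Y*Z ↦ -1·5·5·4 = -100
  -X*Z**2 ↦ -1·5·1·16 = -80
  -3*Y**2*Z ↦ -3·1·25·4 = -300
  3*Y*Z**2 ↦ 3·1·5·16 = 240
  2*Z**3 ↦ 2·1·1·64 = 128
Sum: F(5, 5, 4) = (-375) + (300) + (125) + (-100) + (-80) + (-300) + (240) + (128) = -62.
Reducing mod 11: -62 ≡ 4 (mod 11).
Since F(a, b, c) ≡ 4 ≠ 0 (mod 11), P does NOT lie on the curve.


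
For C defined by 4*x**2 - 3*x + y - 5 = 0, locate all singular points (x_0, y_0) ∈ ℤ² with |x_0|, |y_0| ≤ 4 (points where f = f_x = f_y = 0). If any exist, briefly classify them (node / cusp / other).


No singular points in the scanned grid; C is smooth there.

Compute partial derivatives:
  f_x = 8*x - 3.
  f_y = 1.
f_y = 1 is a nonzero constant, so f_y never vanishes: no point (x, y) can satisfy f = f_x = f_y = 0. In particular no (x, y) ∈ {−4, ..., 4}² is singular; the curve is smooth.


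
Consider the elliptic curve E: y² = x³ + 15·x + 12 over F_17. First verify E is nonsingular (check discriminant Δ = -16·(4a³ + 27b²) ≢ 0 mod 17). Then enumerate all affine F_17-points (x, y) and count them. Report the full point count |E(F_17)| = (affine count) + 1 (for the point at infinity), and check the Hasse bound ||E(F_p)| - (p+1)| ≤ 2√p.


Affine points = {(2, 4), (2, 13), (3, 4), (3, 13), (4, 0), (5, 5), (5, 12), (7, 1), (7, 16), (8, 7), (8, 10), (9, 3), (9, 14), (12, 4), (12, 13), (14, 5), (14, 12), (15, 5), (15, 12), (16, 8), (16, 9)}; affine count = 21; |E(F_17)| = 22.

Discriminant check: Δ ∝ 4a³ + 27b² = 4·15³ + 27·12² = 4·3375 + 27·144 ≡ 14 (mod 17). Nonzero ⇒ E is nonsingular.
For each x ∈ F_17, compute rhs = x³ + 15·x + 12 mod 17, then count y ∈ F_17 with y² ≡ rhs.
  x = 0: rhs = 12, matching y values: none (0 points).
  x = 1: rhs = 11, matching y values: none (0 points).
  x = 2: rhs = 16, matching y values: 4, 13 (2 points).
  x = 3: rhs = 16, matching y values: 4, 13 (2 points).
  x = 4: rhs = 0, matching y values: 0 (1 points).
  x = 5: rhs = 8, matching y values: 5, 12 (2 points).
  x = 6: rhs = 12, matching y values: none (0 points).
  x = 7: rhs = 1, matching y values: 1, 16 (2 points).
  x = 8: rhs = 15, matching y values: 7, 10 (2 points).
  x = 9: rhs = 9, matching y values: 3, 14 (2 points).
  x = 10: rhs = 6, matching y values: none (0 points).
  x = 11: rhs = 12, matching y values: none (0 points).
  x = 12: rhs = 16, matching y values: 4, 13 (2 points).
  x = 13: rhs = 7, matching y values: none (0 points).
  x = 14: rhs = 8, matching y values: 5, 12 (2 points).
  x = 15: rhs = 8, matching y values: 5, 12 (2 points).
  x = 16: rhs = 13, matching y values: 8, 9 (2 points).
Total affine count: 21.
Full point count |E(F_17)| = 21 + 1 = 22.
Hasse bound: |22 − (17+1)| = |4| = 4 ≤ 2√17 ≈ 8.2462 ✓.


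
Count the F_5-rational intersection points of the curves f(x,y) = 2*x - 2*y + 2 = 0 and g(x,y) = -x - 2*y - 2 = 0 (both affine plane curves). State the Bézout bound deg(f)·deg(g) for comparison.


Common zeros: {(2, 3)}; count = 1; Bézout bound = 1.

deg(f) = 1, deg(g) = 1, so Bézout bound = 1.
Scan x ∈ F_5. For each x, list the y ∈ F_5 with f(x, y) ≡ 0 and those with g(x, y) ≡ 0 (mod 5); the common zeros in that column are the intersection.
  x = 0: f ≡ 0 at y ∈ {1}; g ≡ 0 at y ∈ {4}; common: ∅.
  x = 1: f ≡ 0 at y ∈ {2}; g ≡ 0 at y ∈ {1}; common: ∅.
  x = 2: f ≡ 0 at y ∈ {3}; g ≡ 0 at y ∈ {3}; common: {3}.
  x = 3: f ≡ 0 at y ∈ {4}; g ≡ 0 at y ∈ {0}; common: ∅.
  x = 4: f ≡ 0 at y ∈ {0}; g ≡ 0 at y ∈ {2}; common: ∅.
Collecting: common zeros = {(2, 3)}, so the count is 1.
Comparison with the Bézout bound: 1 ≤ 1 = deg(f)·deg(g), as expected for curves with no common component (the bound is attained).


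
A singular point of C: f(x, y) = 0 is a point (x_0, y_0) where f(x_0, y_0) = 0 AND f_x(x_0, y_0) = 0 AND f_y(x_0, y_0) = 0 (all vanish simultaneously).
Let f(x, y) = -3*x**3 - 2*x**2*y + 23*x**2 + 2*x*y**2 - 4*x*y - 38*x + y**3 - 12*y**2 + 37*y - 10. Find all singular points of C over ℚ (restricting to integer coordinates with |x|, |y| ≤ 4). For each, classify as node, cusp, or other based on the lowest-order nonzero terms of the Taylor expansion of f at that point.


Singular points: {(2, 3)}; classification: node.

Compute partial derivatives:
  f_x = -9*x**2 - 4*x*y + 46*x + 2*y**2 - 4*y - 38.
  f_y = -2*x**2 + 4*x*y - 4*x + 3*y**2 - 24*y + 37.
Scan x_0 ∈ {−4, ..., 4}. For each x_0, f_y(x_0, y) is a polynomial in y; find its integer roots y ∈ {−4, ..., 4}, then test f_x and f at those candidates.
  x = -4: f_y(-4, y) = 3*y**2 - 40*y + 21; no integer root y with |y| ≤ 4.
  x = -3: f_y(-3, y) = 3*y**2 - 36*y + 31; no integer root y with |y| ≤ 4.
  x = -2: f_y(-2, y) = 3*y**2 - 32*y + 37; no integer root y with |y| ≤ 4.
  x = -1: f_y(-1, y) = 3*y**2 - 28*y + 39; no integer root y with |y| ≤ 4.
  x = 0: f_y(0, y) = 3*y**2 - 24*y + 37; no integer root y with |y| ≤ 4.
  x = 1: f_y(1, y) = 3*y**2 - 20*y + 31; no integer root y with |y| ≤ 4.
  x = 2: f_y(2, y) = 3*y**2 - 16*y + 21; vanishes at y ∈ {3}. (2, 3): f_x = 0, f = 0 — SINGULAR.
  x = 3: f_y(3, y) = 3*y**2 - 12*y + 7; no integer root y with |y| ≤ 4.
  x = 4: f_y(4, y) = 3*y**2 - 8*y - 11; vanishes at y ∈ {-1}. (4, -1): f_x = 24 ≠ 0.
Only singular point on the grid: (2, 3).
Classify: substitute x = 2 + u, y = 3 + v and expand: f = -3*u**3 - 2*u**2*v - u**2 + 2*u*v**2 + v**3 + v**2.
No constant or linear terms (consistent with a singular point). Quadratic part: -u**2 + v**2. Cubic part: -3*u**3 - 2*u**2*v + 2*u*v**2 + v**3.
The quadratic part v**2 - u**2 = (v − u)(v + u) splits into two distinct linear factors, so there are two distinct tangent lines y − 3 = ±(x − 2) — this is a node (ordinary double point).
Classification: node.


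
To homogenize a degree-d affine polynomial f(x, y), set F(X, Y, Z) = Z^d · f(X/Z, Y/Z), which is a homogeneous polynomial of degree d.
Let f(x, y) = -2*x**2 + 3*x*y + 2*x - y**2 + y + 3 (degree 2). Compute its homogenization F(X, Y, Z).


F(X, Y, Z) = -2*X**2 + 3*X*Y + 2*X*Z - Y**2 + Y*Z + 3*Z**2

deg(f) = 2.
Substitute x = X/Z, y = Y/Z into f, then multiply by Z^2.
  monomial -2·x^2·y^0 ↦ -2·X^2·Y^0·Z^0.
  monomial 3·x^1·y^1 ↦ 3·X^1·Y^1·Z^0.
  monomial 2·x^1·y^0 ↦ 2·X^1·Y^0·Z^1.
  monomial -1·x^0·y^2 ↦ -1·X^0·Y^2·Z^0.
  monomial 1·x^0·y^1 ↦ 1·X^0·Y^1·Z^1.
  monomial 3·x^0·y^0 ↦ 3·X^0·Y^0·Z^2.
Collecting: F(X, Y, Z) = -2*X**2 + 3*X*Y + 2*X*Z - Y**2 + Y*Z + 3*Z**2.


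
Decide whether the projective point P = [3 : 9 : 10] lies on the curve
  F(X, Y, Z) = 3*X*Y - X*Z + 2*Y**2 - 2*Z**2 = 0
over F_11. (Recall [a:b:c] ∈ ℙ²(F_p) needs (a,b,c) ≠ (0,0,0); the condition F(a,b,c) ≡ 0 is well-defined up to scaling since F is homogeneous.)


F(3,9,10) ≡ 2 (mod 11); P is NOT on the curve.

Evaluate F(3, 9, 10) term-by-term (mod 11).
  3*X*Y ↦ 3·3·9·1 = 81
  -X*Z ↦ -1·3·1·10 = -30
  2*Y**2 ↦ 2·1·81·1 = 162
  -2*Z**2 ↦ -2·1·1·100 = -200
Sum: F(3, 9, 10) = (81) + (-30) + (162) + (-200) = 13.
Reducing mod 11: 13 ≡ 2 (mod 11).
Since F(a, b, c) ≡ 2 ≠ 0 (mod 11), P does NOT lie on the curve.


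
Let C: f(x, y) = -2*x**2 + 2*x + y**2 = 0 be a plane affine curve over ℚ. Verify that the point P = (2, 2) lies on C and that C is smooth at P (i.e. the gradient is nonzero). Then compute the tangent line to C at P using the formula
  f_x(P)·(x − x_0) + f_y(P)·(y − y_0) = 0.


Tangent line at P: -6*x + 4*y + 4 = 0.

Step 1: f(2, 2) = 0, so P lies on C.
Step 2: partial derivatives
  f_x(x, y) = 2 - 4*x, f_y(x, y) = 2*y.
  f_x(P) = -6, f_y(P) = 4 (gradient nonzero, so P is smooth).
Step 3: tangent line at P: -6·(x − 2) + 4·(y − 2) = 0.
Expanding: -6*x + 4*y + 4 = 0.


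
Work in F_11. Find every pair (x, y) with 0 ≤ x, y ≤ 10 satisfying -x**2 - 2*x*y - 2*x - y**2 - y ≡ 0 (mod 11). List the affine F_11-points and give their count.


Affine F_11-points: {(0, 0), (0, 10), (2, 2), (2, 4), (3, 2), (5, 3), (5, 8), (9, 0), (9, 3), (10, 4), (10, 8)}; count = 11.

For each of the 121 pairs (x, y) ∈ F_11², evaluate f(x, y) mod 11. Record the zeros.
  x = 0: [0↦0, 1↦9, 2↦5, 3↦10, 4↦2, 5↦3, 6↦2, 7↦10, 8↦5, 9↦9, 10↦0]  zeros at y ∈ {0, 10}
  x = 1: [0↦8, 1↦4, 2↦9, 3↦1, 4↦2, 5↦1, 6↦9, 7↦4, 8↦8, 9↦10, 10↦10]  zeros at y ∈ ∅
  x = 2: [0↦3, 1↦8, 2↦0, 3↦1, 4↦0, 5↦8, 6↦3, 7↦7, 8↦9, 9↦9, 10↦7]  zeros at y ∈ {2, 4}
  x = 3: [0↦7, 1↦10, 2↦0, 3↦10, 4↦7, 5↦2, 6↦6, 7↦8, 8↦8, 9↦6, 10↦2]  zeros at y ∈ {2}
  x = 4: [0↦9, 1↦10, 2↦9, 3↦6, 4↦1, 5↦5, 6↦7, 7↦7, 8↦5, 9↦1, 10↦6]  zeros at y ∈ ∅
  x = 5: [0↦9, 1↦8, 2↦5, 3↦0, 4↦4, 5↦6, 6↦6, 7↦4, 8↦0, 9↦5, 10↦8]  zeros at y ∈ {3, 8}
  x = 6: [0↦7, 1↦4, 2↦10, 3↦3, 4↦5, 5↦5, 6↦3, 7↦10, 8↦4, 9↦7, 10↦8]  zeros at y ∈ ∅
  x = 7: [0↦3, 1↦9, 2↦2, 3↦4, 4↦4, 5↦2, 6↦9, 7↦3, 8↦6, 9↦7, 10↦6]  zeros at y ∈ ∅
  x = 8: [0↦8, 1↦1, 2↦3, 3↦3, 4↦1, 5↦8, 6↦2, 7↦5, 8↦6, 9↦5, 10↦2]  zeros at y ∈ ∅
  x = 9: [0↦0, 1↦2, 2↦2, 3↦0, 4↦7, 5↦1, 6↦4, 7↦5, 8↦4, 9↦1, 10↦7]  zeros at y ∈ {0, 3}
  x = 10: [0↦1, 1↦1, 2↦10, 3↦6, 4↦0, 5↦3, 6↦4, 7↦3, 8↦0, 9↦6, 10↦10]  zeros at y ∈ {4, 8}
Collecting zeros: affine points = {(0, 0), (0, 10), (2, 2), (2, 4), (3, 2), (5, 3), (5, 8), (9, 0), (9, 3), (10, 4), (10, 8)}.
Total count |C(F_11)_aff| = 11.


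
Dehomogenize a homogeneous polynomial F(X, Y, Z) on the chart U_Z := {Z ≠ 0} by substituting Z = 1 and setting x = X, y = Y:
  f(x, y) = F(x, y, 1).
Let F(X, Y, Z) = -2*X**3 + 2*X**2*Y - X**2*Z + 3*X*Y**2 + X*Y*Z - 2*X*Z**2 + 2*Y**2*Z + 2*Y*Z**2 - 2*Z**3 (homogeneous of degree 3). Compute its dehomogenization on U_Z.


f(x, y) = -2*x**3 + 2*x**2*y - x**2 + 3*x*y**2 + x*y - 2*x + 2*y**2 + 2*y - 2

On U_Z we set Z = 1. Each monomial c·X^i·Y^j·Z^k in F becomes c·x^i·y^j·1^k = c·x^i·y^j.
Substituting Z = 1: F(X, Y, 1) = -2*x**3 + 2*x**2*y - x**2 + 3*x*y**2 + x*y - 2*x + 2*y**2 + 2*y - 2.
Note: deg(f) ≤ deg(F) = 3; strict inequality happens when F is divisible by Z (lost terms).


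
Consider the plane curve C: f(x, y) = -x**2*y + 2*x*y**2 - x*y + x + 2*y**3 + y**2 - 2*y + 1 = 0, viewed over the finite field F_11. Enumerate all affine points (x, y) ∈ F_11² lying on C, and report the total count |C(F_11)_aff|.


Affine F_11-points: {(1, 2), (3, 7), (3, 8), (3, 9), (6, 1), (7, 1), (7, 7), (8, 2), (8, 8), (8, 9), (9, 5), (10, 0)}; count = 12.

For each of the 121 pairs (x, y) ∈ F_11², evaluate f(x, y) mod 11. Record the zeros.
  x = 0: [0↦1, 1↦2, 2↦6, 3↦3, 4↦5, 5↦2, 6↦6, 7↦7, 8↦6, 9↦4, 10↦2]  zeros at y ∈ ∅
  x = 1: [0↦2, 1↦3, 2↦0, 3↦5, 4↦8, 5↦10, 6↦1, 7↦4, 8↦9, 9↦6, 10↦7]  zeros at y ∈ {2}
  x = 2: [0↦3, 1↦2, 2↦1, 3↦1, 4↦3, 5↦8, 6↦6, 7↦9, 8↦7, 9↦1, 10↦3]  zeros at y ∈ ∅
  x = 3: [0↦4, 1↦10, 2↦9, 3↦2, 4↦1, 5↦7, 6↦10, 7↦0, 8↦0, 9↦0, 10↦1]  zeros at y ∈ {7, 8, 9}
  x = 4: [0↦5, 1↦5, 2↦2, 3↦8, 4↦2, 5↦7, 6↦2, 7↦10, 8↦10, 9↦3, 10↦1]  zeros at y ∈ ∅
  x = 5: [0↦6, 1↦9, 2↦2, 3↦8, 4↦6, 5↦8, 6↦4, 7↦6, 8↦4, 9↦10, 10↦3]  zeros at y ∈ ∅
  x = 6: [0↦7, 1↦0, 2↦9, 3↦2, 4↦2, 5↦10, 6↦5, 7↦10, 8↦4, 9↦10, 10↦7]  zeros at y ∈ {1}
  x = 7: [0↦8, 1↦0, 2↦1, 3↦1, 4↦1, 5↦2, 6↦5, 7↦0, 8↦10, 9↦3, 10↦2]  zeros at y ∈ {1, 7}
  x = 8: [0↦9, 1↦9, 2↦0, 3↦5, 4↦3, 5↦6, 6↦4, 7↦9, 8↦0, 9↦0, 10↦10]  zeros at y ∈ {2, 8, 9}
  x = 9: [0↦10, 1↦5, 2↦6, 3↦3, 4↦8, 5↦0, 6↦2, 7↦4, 8↦7, 9↦1, 10↦9]  zeros at y ∈ {5}
  x = 10: [0↦0, 1↦10, 2↦8, 3↦6, 4↦5, 5↦6, 6↦10, 7↦7, 8↦9, 9↦6, 10↦10]  zeros at y ∈ {0}
Collecting zeros: affine points = {(1, 2), (3, 7), (3, 8), (3, 9), (6, 1), (7, 1), (7, 7), (8, 2), (8, 8), (8, 9), (9, 5), (10, 0)}.
Total count |C(F_11)_aff| = 12.


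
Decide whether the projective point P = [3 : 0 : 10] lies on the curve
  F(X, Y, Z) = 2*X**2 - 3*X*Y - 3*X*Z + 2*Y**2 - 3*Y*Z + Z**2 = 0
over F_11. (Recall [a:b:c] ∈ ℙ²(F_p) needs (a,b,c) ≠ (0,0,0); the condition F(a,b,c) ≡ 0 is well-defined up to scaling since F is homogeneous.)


F(3,0,10) ≡ 6 (mod 11); P is NOT on the curve.

Evaluate F(3, 0, 10) term-by-term (mod 11).
  2*X**2 ↦ 2·9·1·1 = 18
  -3*X*Y ↦ -3·3·0·1 = 0
  -3*X*Z ↦ -3·3·1·10 = -90
  2*Y**2 ↦ 2·1·0·1 = 0
  -3*Y*Z ↦ -3·1·0·10 = 0
  Z**2 ↦ 1·1·1·100 = 100
Sum: F(3, 0, 10) = (18) + (0) + (-90) + (0) + (0) + (100) = 28.
Reducing mod 11: 28 ≡ 6 (mod 11).
Since F(a, b, c) ≡ 6 ≠ 0 (mod 11), P does NOT lie on the curve.


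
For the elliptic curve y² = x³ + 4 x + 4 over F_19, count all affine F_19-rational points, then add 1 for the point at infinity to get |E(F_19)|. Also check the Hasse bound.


Affine points = {(0, 2), (0, 17), (1, 3), (1, 16), (2, 1), (2, 18), (3, 9), (3, 10), (5, 4), (5, 15), (6, 4), (6, 15), (8, 4), (8, 15), (9, 3), (9, 16), (11, 7), (11, 12), (13, 7), (13, 12), (14, 7), (14, 12), (15, 0), (17, 8), (17, 11)}; affine count = 25; |E(F_19)| = 26.

Discriminant check: Δ ∝ 4a³ + 27b² = 4·4³ + 27·4² = 4·64 + 27·16 ≡ 4 (mod 19). Nonzero ⇒ E is nonsingular.
For each x ∈ F_19, compute rhs = x³ + 4·x + 4 mod 19, then count y ∈ F_19 with y² ≡ rhs.
  x = 0: rhs = 4, matching y values: 2, 17 (2 points).
  x = 1: rhs = 9, matching y values: 3, 16 (2 points).
  x = 2: rhs = 1, matching y values: 1, 18 (2 points).
  x = 3: rhs = 5, matching y values: 9, 10 (2 points).
  x = 4: rhs = 8, matching y values: none (0 points).
  x = 5: rhs = 16, matching y values: 4, 15 (2 points).
  x = 6: rhs = 16, matching y values: 4, 15 (2 points).
  x = 7: rhs = 14, matching y values: none (0 points).
  x = 8: rhs = 16, matching y values: 4, 15 (2 points).
  x = 9: rhs = 9, matching y values: 3, 16 (2 points).
  x = 10: rhs = 18, matching y values: none (0 points).
  x = 11: rhs = 11, matching y values: 7, 12 (2 points).
  x = 12: rhs = 13, matching y values: none (0 points).
  x = 13: rhs = 11, matching y values: 7, 12 (2 points).
  x = 14: rhs = 11, matching y values: 7, 12 (2 points).
  x = 15: rhs = 0, matching y values: 0 (1 points).
  x = 16: rhs = 3, matching y values: none (0 points).
  x = 17: rhs = 7, matching y values: 8, 11 (2 points).
  x = 18: rhs = 18, matching y values: none (0 points).
Total affine count: 25.
Full point count |E(F_19)| = 25 + 1 = 26.
Hasse bound: |26 − (19+1)| = |6| = 6 ≤ 2√19 ≈ 8.7178 ✓.


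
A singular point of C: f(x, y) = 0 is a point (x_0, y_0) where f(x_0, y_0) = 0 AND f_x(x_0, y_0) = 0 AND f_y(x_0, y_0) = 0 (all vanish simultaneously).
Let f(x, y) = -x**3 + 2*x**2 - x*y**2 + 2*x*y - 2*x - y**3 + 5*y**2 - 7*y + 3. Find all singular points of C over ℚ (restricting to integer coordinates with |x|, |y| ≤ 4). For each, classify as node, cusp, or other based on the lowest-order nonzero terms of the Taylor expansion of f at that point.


Singular points: {(1, 1)}; classification: node.

Compute partial derivatives:
  f_x = -3*x**2 + 4*x - y**2 + 2*y - 2.
  f_y = -2*x*y + 2*x - 3*y**2 + 10*y - 7.
Scan x_0 ∈ {−4, ..., 4}. For each x_0, f_y(x_0, y) is a polynomial in y; find its integer roots y ∈ {−4, ..., 4}, then test f_x and f at those candidates.
  x = -4: f_y(-4, y) = -3*y**2 + 18*y - 15; vanishes at y ∈ {1}. (-4, 1): f_x = -65 ≠ 0.
  x = -3: f_y(-3, y) = -3*y**2 + 16*y - 13; vanishes at y ∈ {1}. (-3, 1): f_x = -40 ≠ 0.
  x = -2: f_y(-2, y) = -3*y**2 + 14*y - 11; vanishes at y ∈ {1}. (-2, 1): f_x = -21 ≠ 0.
  x = -1: f_y(-1, y) = -3*y**2 + 12*y - 9; vanishes at y ∈ {1, 3}. (-1, 1): f_x = -8 ≠ 0; (-1, 3): f_x = -12 ≠ 0.
  x = 0: f_y(0, y) = -3*y**2 + 10*y - 7; vanishes at y ∈ {1}. (0, 1): f_x = -1 ≠ 0.
  x = 1: f_y(1, y) = -3*y**2 + 8*y - 5; vanishes at y ∈ {1}. (1, 1): f_x = 0, f = 0 — SINGULAR.
  x = 2: f_y(2, y) = -3*y**2 + 6*y - 3; vanishes at y ∈ {1}. (2, 1): f_x = -5 ≠ 0.
  x = 3: f_y(3, y) = -3*y**2 + 4*y - 1; vanishes at y ∈ {1}. (3, 1): f_x = -16 ≠ 0.
  x = 4: f_y(4, y) = -3*y**2 + 2*y + 1; vanishes at y ∈ {1}. (4, 1): f_x = -33 ≠ 0.
Only singular point on the grid: (1, 1).
Classify: substitute x = 1 + u, y = 1 + v and expand: f = -u**3 - u**2 - u*v**2 - v**3 + v**2.
No constant or linear terms (consistent with a singular point). Quadratic part: -u**2 + v**2. Cubic part: -u**3 - u*v**2 - v**3.
The quadratic part v**2 - u**2 = (v − u)(v + u) splits into two distinct linear factors, so there are two distinct tangent lines y − 1 = ±(x − 1) — this is a node (ordinary double point).
Classification: node.


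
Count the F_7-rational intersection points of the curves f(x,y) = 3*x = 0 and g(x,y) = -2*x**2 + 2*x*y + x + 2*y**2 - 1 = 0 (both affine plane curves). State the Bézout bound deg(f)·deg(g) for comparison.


Common zeros: {(0, 2), (0, 5)}; count = 2; Bézout bound = 2.

deg(f) = 1, deg(g) = 2, so Bézout bound = 2.
Scan x ∈ F_7. For each x, list the y ∈ F_7 with f(x, y) ≡ 0 and those with g(x, y) ≡ 0 (mod 7); the common zeros in that column are the intersection.
  x = 0: f ≡ 0 at y ∈ {0, 1, 2, 3, 4, 5, 6}; g ≡ 0 at y ∈ {2, 5}; common: {2, 5}.
  x = 1: f ≡ 0 at y ∈ ∅; g ≡ 0 at y ∈ ∅; common: ∅.
  x = 2: f ≡ 0 at y ∈ ∅; g ≡ 0 at y ∈ {0, 5}; common: ∅.
  x = 3: f ≡ 0 at y ∈ ∅; g ≡ 0 at y ∈ ∅; common: ∅.
  x = 4: f ≡ 0 at y ∈ ∅; g ≡ 0 at y ∈ {4, 6}; common: ∅.
  x = 5: f ≡ 0 at y ∈ ∅; g ≡ 0 at y ∈ ∅; common: ∅.
  x = 6: f ≡ 0 at y ∈ ∅; g ≡ 0 at y ∈ {2, 6}; common: ∅.
Collecting: common zeros = {(0, 2), (0, 5)}, so the count is 2.
Comparison with the Bézout bound: 2 ≤ 2 = deg(f)·deg(g), as expected for curves with no common component (the bound is attained).


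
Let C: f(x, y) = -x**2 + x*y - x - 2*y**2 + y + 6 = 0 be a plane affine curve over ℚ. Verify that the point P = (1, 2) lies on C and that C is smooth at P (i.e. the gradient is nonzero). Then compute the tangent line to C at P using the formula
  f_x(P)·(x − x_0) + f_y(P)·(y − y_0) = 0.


Tangent line at P: -x - 6*y + 13 = 0.

Step 1: f(1, 2) = 0, so P lies on C.
Step 2: partial derivatives
  f_x(x, y) = -2*x + y - 1, f_y(x, y) = x - 4*y + 1.
  f_x(P) = -1, f_y(P) = -6 (gradient nonzero, so P is smooth).
Step 3: tangent line at P: -1·(x − 1) + -6·(y − 2) = 0.
Expanding: -x - 6*y + 13 = 0.


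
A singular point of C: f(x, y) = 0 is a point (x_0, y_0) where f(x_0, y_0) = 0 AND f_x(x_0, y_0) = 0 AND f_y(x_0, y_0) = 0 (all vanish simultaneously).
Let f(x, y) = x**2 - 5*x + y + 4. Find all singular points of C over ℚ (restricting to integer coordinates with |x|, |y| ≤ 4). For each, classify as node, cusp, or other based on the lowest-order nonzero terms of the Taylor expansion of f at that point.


No singular points in the scanned grid; C is smooth there.

Compute partial derivatives:
  f_x = 2*x - 5.
  f_y = 1.
f_y = 1 is a nonzero constant, so f_y never vanishes: no point (x, y) can satisfy f = f_x = f_y = 0. In particular no (x, y) ∈ {−4, ..., 4}² is singular; the curve is smooth.


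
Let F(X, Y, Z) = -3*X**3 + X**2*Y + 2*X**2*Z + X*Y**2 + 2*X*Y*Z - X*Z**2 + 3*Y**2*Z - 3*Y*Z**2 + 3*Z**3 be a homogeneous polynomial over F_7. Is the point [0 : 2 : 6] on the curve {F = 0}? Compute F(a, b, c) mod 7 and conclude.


F(0,2,6) ≡ 0 (mod 7); P is on the curve.

Evaluate F(0, 2, 6) term-by-term (mod 7).
  -3*X**3 ↦ -3·0·1·1 = 0
  X**2*Y ↦ 1·0·2·1 = 0
  2*X**2*Z ↦ 2·0·1·6 = 0
  X*Y**2 ↦ 1·0·4·1 = 0
  2*X*Y*Z ↦ 2·0·2·6 = 0
  -X*Z**2 ↦ -1·0·1·36 = 0
  3*Y**2*Z ↦ 3·1·4·6 = 72
  -3*Y*Z**2 ↦ -3·1·2·36 = -216
  3*Z**3 ↦ 3·1·1·216 = 648
Sum: F(0, 2, 6) = (0) + (0) + (0) + (0) + (0) + (0) + (72) + (-216) + (648) = 504.
Reducing mod 7: 504 ≡ 0 (mod 7).
Since F(a, b, c) ≡ 0 (mod 7), P lies on the curve.


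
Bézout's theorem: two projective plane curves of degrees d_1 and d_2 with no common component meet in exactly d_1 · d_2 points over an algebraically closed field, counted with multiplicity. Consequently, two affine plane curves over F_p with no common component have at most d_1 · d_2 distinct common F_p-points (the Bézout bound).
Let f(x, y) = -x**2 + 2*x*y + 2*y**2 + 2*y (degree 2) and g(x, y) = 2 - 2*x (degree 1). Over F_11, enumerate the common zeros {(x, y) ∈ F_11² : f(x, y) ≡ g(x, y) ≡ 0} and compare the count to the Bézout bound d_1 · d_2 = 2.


Common zeros: ∅; count = 0; Bézout bound = 2.

deg(f) = 2, deg(g) = 1, so Bézout bound = 2.
Scan x ∈ F_11. For each x, list the y ∈ F_11 with f(x, y) ≡ 0 and those with g(x, y) ≡ 0 (mod 11); the common zeros in that column are the intersection.
  x = 0: f ≡ 0 at y ∈ {0, 10}; g ≡ 0 at y ∈ ∅; common: ∅.
  x = 1: f ≡ 0 at y ∈ ∅; g ≡ 0 at y ∈ {0, 1, 2, 3, 4, 5, 6, 7, 8, 9, 10}; common: ∅.
  x = 2: f ≡ 0 at y ∈ ∅; g ≡ 0 at y ∈ ∅; common: ∅.
  x = 3: f ≡ 0 at y ∈ {3, 4}; g ≡ 0 at y ∈ ∅; common: ∅.
  x = 4: f ≡ 0 at y ∈ ∅; g ≡ 0 at y ∈ ∅; common: ∅.
  x = 5: f ≡ 0 at y ∈ {1, 4}; g ≡ 0 at y ∈ ∅; common: ∅.
  x = 6: f ≡ 0 at y ∈ {2}; g ≡ 0 at y ∈ ∅; common: ∅.
  x = 7: f ≡ 0 at y ∈ ∅; g ≡ 0 at y ∈ ∅; common: ∅.
  x = 8: f ≡ 0 at y ∈ {1}; g ≡ 0 at y ∈ ∅; common: ∅.
  x = 9: f ≡ 0 at y ∈ {2, 10}; g ≡ 0 at y ∈ ∅; common: ∅.
  x = 10: f ≡ 0 at y ∈ ∅; g ≡ 0 at y ∈ ∅; common: ∅.
Collecting: common zeros = ∅, so the count is 0.
Comparison with the Bézout bound: 0 ≤ 2 = deg(f)·deg(g), as expected for curves with no common component (the affine F_11-count falls short of the bound because intersections may lie at infinity, over extension fields, or carry multiplicity).


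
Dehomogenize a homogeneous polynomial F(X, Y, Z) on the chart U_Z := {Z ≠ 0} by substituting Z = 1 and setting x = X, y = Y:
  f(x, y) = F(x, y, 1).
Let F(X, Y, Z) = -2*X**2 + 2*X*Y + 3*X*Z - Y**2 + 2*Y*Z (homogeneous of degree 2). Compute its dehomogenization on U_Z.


f(x, y) = -2*x**2 + 2*x*y + 3*x - y**2 + 2*y

On U_Z we set Z = 1. Each monomial c·X^i·Y^j·Z^k in F becomes c·x^i·y^j·1^k = c·x^i·y^j.
Substituting Z = 1: F(X, Y, 1) = -2*x**2 + 2*x*y + 3*x - y**2 + 2*y.
Note: deg(f) ≤ deg(F) = 2; strict inequality happens when F is divisible by Z (lost terms).


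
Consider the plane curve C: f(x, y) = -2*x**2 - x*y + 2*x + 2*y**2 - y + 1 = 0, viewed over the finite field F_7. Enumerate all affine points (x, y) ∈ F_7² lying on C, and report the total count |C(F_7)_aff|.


Affine F_7-points: {(0, 2)}; count = 1.

For each of the 49 pairs (x, y) ∈ F_7², evaluate f(x, y) mod 7. Record the zeros.
  x = 0: [0↦1, 1↦2, 2↦0, 3↦2, 4↦1, 5↦4, 6↦4]  zeros at y ∈ {2}
  x = 1: [0↦1, 1↦1, 2↦5, 3↦6, 4↦4, 5↦6, 6↦5]  zeros at y ∈ ∅
  x = 2: [0↦4, 1↦3, 2↦6, 3↦6, 4↦3, 5↦4, 6↦2]  zeros at y ∈ ∅
  x = 3: [0↦3, 1↦1, 2↦3, 3↦2, 4↦5, 5↦5, 6↦2]  zeros at y ∈ ∅
  x = 4: [0↦5, 1↦2, 2↦3, 3↦1, 4↦3, 5↦2, 6↦5]  zeros at y ∈ ∅
  x = 5: [0↦3, 1↦6, 2↦6, 3↦3, 4↦4, 5↦2, 6↦4]  zeros at y ∈ ∅
  x = 6: [0↦4, 1↦6, 2↦5, 3↦1, 4↦1, 5↦5, 6↦6]  zeros at y ∈ ∅
Collecting zeros: affine points = {(0, 2)}.
Total count |C(F_7)_aff| = 1.


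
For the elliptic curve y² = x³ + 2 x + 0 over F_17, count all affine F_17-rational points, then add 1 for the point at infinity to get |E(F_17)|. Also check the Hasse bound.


Affine points = {(0, 0), (3, 4), (3, 13), (4, 2), (4, 15), (5, 4), (5, 13), (7, 0), (8, 1), (8, 16), (9, 4), (9, 13), (10, 0), (12, 1), (12, 16), (13, 8), (13, 9), (14, 1), (14, 16)}; affine count = 19; |E(F_17)| = 20.

Discriminant check: Δ ∝ 4a³ + 27b² = 4·2³ + 27·0² = 4·8 + 27·0 ≡ 15 (mod 17). Nonzero ⇒ E is nonsingular.
For each x ∈ F_17, compute rhs = x³ + 2·x + 0 mod 17, then count y ∈ F_17 with y² ≡ rhs.
  x = 0: rhs = 0, matching y values: 0 (1 points).
  x = 1: rhs = 3, matching y values: none (0 points).
  x = 2: rhs = 12, matching y values: none (0 points).
  x = 3: rhs = 16, matching y values: 4, 13 (2 points).
  x = 4: rhs = 4, matching y values: 2, 15 (2 points).
  x = 5: rhs = 16, matching y values: 4, 13 (2 points).
  x = 6: rhs = 7, matching y values: none (0 points).
  x = 7: rhs = 0, matching y values: 0 (1 points).
  x = 8: rhs = 1, matching y values: 1, 16 (2 points).
  x = 9: rhs = 16, matching y values: 4, 13 (2 points).
  x = 10: rhs = 0, matching y values: 0 (1 points).
  x = 11: rhs = 10, matching y values: none (0 points).
  x = 12: rhs = 1, matching y values: 1, 16 (2 points).
  x = 13: rhs = 13, matching y values: 8, 9 (2 points).
  x = 14: rhs = 1, matching y values: 1, 16 (2 points).
  x = 15: rhs = 5, matching y values: none (0 points).
  x = 16: rhs = 14, matching y values: none (0 points).
Total affine count: 19.
Full point count |E(F_17)| = 19 + 1 = 20.
Hasse bound: |20 − (17+1)| = |2| = 2 ≤ 2√17 ≈ 8.2462 ✓.


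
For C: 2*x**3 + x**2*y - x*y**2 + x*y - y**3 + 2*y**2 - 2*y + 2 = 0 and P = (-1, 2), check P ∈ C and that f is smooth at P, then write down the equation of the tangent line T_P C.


Tangent line at P: 4 - 2*y = 0.

Step 1: f(-1, 2) = 0, so P lies on C.
Step 2: partial derivatives
  f_x(x, y) = 6*x**2 + 2*x*y - y**2 + y, f_y(x, y) = x**2 - 2*x*y + x - 3*y**2 + 4*y - 2.
  f_x(P) = 0, f_y(P) = -2 (gradient nonzero, so P is smooth).
Step 3: tangent line at P: 0·(x − -1) + -2·(y − 2) = 0.
Expanding: 4 - 2*y = 0.


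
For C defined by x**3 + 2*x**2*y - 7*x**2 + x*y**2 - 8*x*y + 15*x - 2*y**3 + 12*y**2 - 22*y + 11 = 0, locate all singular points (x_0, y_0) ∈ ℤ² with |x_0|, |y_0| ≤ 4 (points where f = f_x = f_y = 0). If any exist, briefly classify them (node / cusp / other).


Singular points: {(1, 2)}; classification: cusp.

Compute partial derivatives:
  f_x = 3*x**2 + 4*x*y - 14*x + y**2 - 8*y + 15.
  f_y = 2*x**2 + 2*x*y - 8*x - 6*y**2 + 24*y - 22.
Scan x_0 ∈ {−4, ..., 4}. For each x_0, f_y(x_0, y) is a polynomial in y; find its integer roots y ∈ {−4, ..., 4}, then test f_x and f at those candidates.
  x = -4: f_y(-4, y) = -6*y**2 + 16*y + 42; no integer root y with |y| ≤ 4.
  x = -3: f_y(-3, y) = -6*y**2 + 18*y + 20; no integer root y with |y| ≤ 4.
  x = -2: f_y(-2, y) = -6*y**2 + 20*y + 2; no integer root y with |y| ≤ 4.
  x = -1: f_y(-1, y) = -6*y**2 + 22*y - 12; vanishes at y ∈ {3}. (-1, 3): f_x = 5 ≠ 0.
  x = 0: f_y(0, y) = -6*y**2 + 24*y - 22; no integer root y with |y| ≤ 4.
  x = 1: f_y(1, y) = -6*y**2 + 26*y - 28; vanishes at y ∈ {2}. (1, 2): f_x = 0, f = 0 — SINGULAR.
  x = 2: f_y(2, y) = -6*y**2 + 28*y - 30; vanishes at y ∈ {3}. (2, 3): f_x = 8 ≠ 0.
  x = 3: f_y(3, y) = -6*y**2 + 30*y - 28; no integer root y with |y| ≤ 4.
  x = 4: f_y(4, y) = -6*y**2 + 32*y - 22; no integer root y with |y| ≤ 4.
Only singular point on the grid: (1, 2).
Classify: substitute x = 1 + u, y = 2 + v and expand: f = u**3 + 2*u**2*v + u*v**2 - 2*v**3 + v**2.
No constant or linear terms (consistent with a singular point). Quadratic part: v**2. Cubic part: u**3 + 2*u**2*v + u*v**2 - 2*v**3.
The quadratic part v**2 is a perfect square, so there is a single (double) tangent line v = 0, i.e. y = 2. Restricting the cubic part to that line (v = 0) leaves u**3 ≠ 0, so f is not divisible by v and the branch is v² ≈ -u**3 to lowest order — this is a cusp.
Classification: cusp.


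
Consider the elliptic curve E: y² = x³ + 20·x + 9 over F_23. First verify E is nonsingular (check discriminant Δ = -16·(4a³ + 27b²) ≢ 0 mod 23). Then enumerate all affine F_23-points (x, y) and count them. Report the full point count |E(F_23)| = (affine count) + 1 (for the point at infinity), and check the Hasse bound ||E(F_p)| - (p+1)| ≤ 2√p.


Affine points = {(0, 3), (0, 20), (3, 2), (3, 21), (5, 2), (5, 21), (6, 0), (7, 3), (7, 20), (10, 6), (10, 17), (15, 2), (15, 21), (16, 3), (16, 20), (17, 8), (17, 15), (19, 7), (19, 16)}; affine count = 19; |E(F_23)| = 20.

Discriminant check: Δ ∝ 4a³ + 27b² = 4·20³ + 27·9² = 4·8000 + 27·81 ≡ 9 (mod 23). Nonzero ⇒ E is nonsingular.
For each x ∈ F_23, compute rhs = x³ + 20·x + 9 mod 23, then count y ∈ F_23 with y² ≡ rhs.
  x = 0: rhs = 9, matching y values: 3, 20 (2 points).
  x = 1: rhs = 7, matching y values: none (0 points).
  x = 2: rhs = 11, matching y values: none (0 points).
  x = 3: rhs = 4, matching y values: 2, 21 (2 points).
  x = 4: rhs = 15, matching y values: none (0 points).
  x = 5: rhs = 4, matching y values: 2, 21 (2 points).
  x = 6: rhs = 0, matching y values: 0 (1 points).
  x = 7: rhs = 9, matching y values: 3, 20 (2 points).
  x = 8: rhs = 14, matching y values: none (0 points).
  x = 9: rhs = 21, matching y values: none (0 points).
  x = 10: rhs = 13, matching y values: 6, 17 (2 points).
  x = 11: rhs = 19, matching y values: none (0 points).
  x = 12: rhs = 22, matching y values: none (0 points).
  x = 13: rhs = 5, matching y values: none (0 points).
  x = 14: rhs = 20, matching y values: none (0 points).
  x = 15: rhs = 4, matching y values: 2, 21 (2 points).
  x = 16: rhs = 9, matching y values: 3, 20 (2 points).
  x = 17: rhs = 18, matching y values: 8, 15 (2 points).
  x = 18: rhs = 14, matching y values: none (0 points).
  x = 19: rhs = 3, matching y values: 7, 16 (2 points).
  x = 20: rhs = 14, matching y values: none (0 points).
  x = 21: rhs = 7, matching y values: none (0 points).
  x = 22: rhs = 11, matching y values: none (0 points).
Total affine count: 19.
Full point count |E(F_23)| = 19 + 1 = 20.
Hasse bound: |20 − (23+1)| = |-4| = 4 ≤ 2√23 ≈ 9.5917 ✓.


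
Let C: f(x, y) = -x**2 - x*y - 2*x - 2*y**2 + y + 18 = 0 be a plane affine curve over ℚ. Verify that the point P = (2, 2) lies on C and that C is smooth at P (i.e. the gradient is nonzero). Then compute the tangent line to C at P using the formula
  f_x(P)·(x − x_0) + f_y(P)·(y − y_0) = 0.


Tangent line at P: -8*x - 9*y + 34 = 0.

Step 1: f(2, 2) = 0, so P lies on C.
Step 2: partial derivatives
  f_x(x, y) = -2*x - y - 2, f_y(x, y) = -x - 4*y + 1.
  f_x(P) = -8, f_y(P) = -9 (gradient nonzero, so P is smooth).
Step 3: tangent line at P: -8·(x − 2) + -9·(y − 2) = 0.
Expanding: -8*x - 9*y + 34 = 0.


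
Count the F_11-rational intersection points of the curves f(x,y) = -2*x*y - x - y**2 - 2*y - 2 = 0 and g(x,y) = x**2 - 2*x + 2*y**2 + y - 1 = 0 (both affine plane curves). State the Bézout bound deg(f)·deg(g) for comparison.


Common zeros: {(7, 3)}; count = 1; Bézout bound = 4.

deg(f) = 2, deg(g) = 2, so Bézout bound = 4.
Scan x ∈ F_11. For each x, list the y ∈ F_11 with f(x, y) ≡ 0 and those with g(x, y) ≡ 0 (mod 11); the common zeros in that column are the intersection.
  x = 0: f ≡ 0 at y ∈ ∅; g ≡ 0 at y ∈ {6, 10}; common: ∅.
  x = 1: f ≡ 0 at y ∈ {8, 10}; g ≡ 0 at y ∈ ∅; common: ∅.
  x = 2: f ≡ 0 at y ∈ {1, 4}; g ≡ 0 at y ∈ {6, 10}; common: ∅.
  x = 3: f ≡ 0 at y ∈ {7}; g ≡ 0 at y ∈ ∅; common: ∅.
  x = 4: f ≡ 0 at y ∈ ∅; g ≡ 0 at y ∈ {8}; common: ∅.
  x = 5: f ≡ 0 at y ∈ ∅; g ≡ 0 at y ∈ ∅; common: ∅.
  x = 6: f ≡ 0 at y ∈ ∅; g ≡ 0 at y ∈ {2, 3}; common: ∅.
  x = 7: f ≡ 0 at y ∈ {3}; g ≡ 0 at y ∈ {2, 3}; common: {3}.
  x = 8: f ≡ 0 at y ∈ {6, 9}; g ≡ 0 at y ∈ ∅; common: ∅.
  x = 9: f ≡ 0 at y ∈ {0, 2}; g ≡ 0 at y ∈ {8}; common: ∅.
  x = 10: f ≡ 0 at y ∈ ∅; g ≡ 0 at y ∈ ∅; common: ∅.
Collecting: common zeros = {(7, 3)}, so the count is 1.
Comparison with the Bézout bound: 1 ≤ 4 = deg(f)·deg(g), as expected for curves with no common component (the affine F_11-count falls short of the bound because intersections may lie at infinity, over extension fields, or carry multiplicity).


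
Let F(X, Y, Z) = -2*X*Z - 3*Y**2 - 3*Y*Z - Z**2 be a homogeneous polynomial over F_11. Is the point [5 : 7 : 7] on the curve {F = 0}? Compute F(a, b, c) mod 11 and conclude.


F(5,7,7) ≡ 5 (mod 11); P is NOT on the curve.

Evaluate F(5, 7, 7) term-by-term (mod 11).
  -2*X*Z ↦ -2·5·1·7 = -70
  -3*Y**2 ↦ -3·1·49·1 = -147
  -3*Y*Z ↦ -3·1·7·7 = -147
  -Z**2 ↦ -1·1·1·49 = -49
Sum: F(5, 7, 7) = (-70) + (-147) + (-147) + (-49) = -413.
Reducing mod 11: -413 ≡ 5 (mod 11).
Since F(a, b, c) ≡ 5 ≠ 0 (mod 11), P does NOT lie on the curve.


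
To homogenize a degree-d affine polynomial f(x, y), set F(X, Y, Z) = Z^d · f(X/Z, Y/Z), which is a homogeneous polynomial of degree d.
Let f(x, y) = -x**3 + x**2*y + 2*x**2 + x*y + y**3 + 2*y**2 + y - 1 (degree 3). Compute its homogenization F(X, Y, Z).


F(X, Y, Z) = -X**3 + X**2*Y + 2*X**2*Z + X*Y*Z + Y**3 + 2*Y**2*Z + Y*Z**2 - Z**3

deg(f) = 3.
Substitute x = X/Z, y = Y/Z into f, then multiply by Z^3.
  monomial -1·x^3·y^0 ↦ -1·X^3·Y^0·Z^0.
  monomial 1·x^2·y^1 ↦ 1·X^2·Y^1·Z^0.
  monomial 2·x^2·y^0 ↦ 2·X^2·Y^0·Z^1.
  monomial 1·x^1·y^1 ↦ 1·X^1·Y^1·Z^1.
  monomial 1·x^0·y^3 ↦ 1·X^0·Y^3·Z^0.
  monomial 2·x^0·y^2 ↦ 2·X^0·Y^2·Z^1.
  monomial 1·x^0·y^1 ↦ 1·X^0·Y^1·Z^2.
  monomial -1·x^0·y^0 ↦ -1·X^0·Y^0·Z^3.
Collecting: F(X, Y, Z) = -X**3 + X**2*Y + 2*X**2*Z + X*Y*Z + Y**3 + 2*Y**2*Z + Y*Z**2 - Z**3.


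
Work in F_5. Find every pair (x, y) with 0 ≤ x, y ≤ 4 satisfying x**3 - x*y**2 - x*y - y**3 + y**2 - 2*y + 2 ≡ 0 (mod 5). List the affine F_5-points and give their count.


Affine F_5-points: {(0, 1), (2, 0), (2, 2), (4, 4)}; count = 4.

For each of the 25 pairs (x, y) ∈ F_5², evaluate f(x, y) mod 5. Record the zeros.
  x = 0: [0↦2, 1↦0, 2↦4, 3↦3, 4↦1]  zeros at y ∈ {1}
  x = 1: [0↦3, 1↦4, 2↦4, 3↦2, 4↦2]  zeros at y ∈ ∅
  x = 2: [0↦0, 1↦4, 2↦0, 3↦2, 4↦4]  zeros at y ∈ {0, 2}
  x = 3: [0↦4, 1↦1, 2↦3, 3↦4, 4↦3]  zeros at y ∈ ∅
  x = 4: [0↦1, 1↦1, 2↦4, 3↦4, 4↦0]  zeros at y ∈ {4}
Collecting zeros: affine points = {(0, 1), (2, 0), (2, 2), (4, 4)}.
Total count |C(F_5)_aff| = 4.


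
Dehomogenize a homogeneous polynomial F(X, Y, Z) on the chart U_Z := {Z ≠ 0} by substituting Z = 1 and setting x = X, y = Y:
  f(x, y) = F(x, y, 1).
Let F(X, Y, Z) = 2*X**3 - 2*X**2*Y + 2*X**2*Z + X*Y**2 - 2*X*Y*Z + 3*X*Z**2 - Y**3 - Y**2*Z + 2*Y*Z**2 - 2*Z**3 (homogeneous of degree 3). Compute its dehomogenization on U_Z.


f(x, y) = 2*x**3 - 2*x**2*y + 2*x**2 + x*y**2 - 2*x*y + 3*x - y**3 - y**2 + 2*y - 2

On U_Z we set Z = 1. Each monomial c·X^i·Y^j·Z^k in F becomes c·x^i·y^j·1^k = c·x^i·y^j.
Substituting Z = 1: F(X, Y, 1) = 2*x**3 - 2*x**2*y + 2*x**2 + x*y**2 - 2*x*y + 3*x - y**3 - y**2 + 2*y - 2.
Note: deg(f) ≤ deg(F) = 3; strict inequality happens when F is divisible by Z (lost terms).


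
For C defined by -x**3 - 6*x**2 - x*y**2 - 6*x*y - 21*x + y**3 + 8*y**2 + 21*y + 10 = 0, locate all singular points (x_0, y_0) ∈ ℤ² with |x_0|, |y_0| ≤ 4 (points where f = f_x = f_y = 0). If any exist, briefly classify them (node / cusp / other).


Singular points: {(-2, -3)}; classification: cusp.

Compute partial derivatives:
  f_x = -3*x**2 - 12*x - y**2 - 6*y - 21.
  f_y = -2*x*y - 6*x + 3*y**2 + 16*y + 21.
Scan x_0 ∈ {−4, ..., 4}. For each x_0, f_y(x_0, y) is a polynomial in y; find its integer roots y ∈ {−4, ..., 4}, then test f_x and f at those candidates.
  x = -4: f_y(-4, y) = 3*y**2 + 24*y + 45; vanishes at y ∈ {-3}. (-4, -3): f_x = -12 ≠ 0.
  x = -3: f_y(-3, y) = 3*y**2 + 22*y + 39; vanishes at y ∈ {-3}. (-3, -3): f_x = -3 ≠ 0.
  x = -2: f_y(-2, y) = 3*y**2 + 20*y + 33; vanishes at y ∈ {-3}. (-2, -3): f_x = 0, f = 0 — SINGULAR.
  x = -1: f_y(-1, y) = 3*y**2 + 18*y + 27; vanishes at y ∈ {-3}. (-1, -3): f_x = -3 ≠ 0.
  x = 0: f_y(0, y) = 3*y**2 + 16*y + 21; vanishes at y ∈ {-3}. (0, -3): f_x = -12 ≠ 0.
  x = 1: f_y(1, y) = 3*y**2 + 14*y + 15; vanishes at y ∈ {-3}. (1, -3): f_x = -27 ≠ 0.
  x = 2: f_y(2, y) = 3*y**2 + 12*y + 9; vanishes at y ∈ {-3, -1}. (2, -3): f_x = -48 ≠ 0; (2, -1): f_x = -52 ≠ 0.
  x = 3: f_y(3, y) = 3*y**2 + 10*y + 3; vanishes at y ∈ {-3}. (3, -3): f_x = -75 ≠ 0.
  x = 4: f_y(4, y) = 3*y**2 + 8*y - 3; vanishes at y ∈ {-3}. (4, -3): f_x = -108 ≠ 0.
Only singular point on the grid: (-2, -3).
Classify: substitute x = -2 + u, y = -3 + v and expand: f = -u**3 - u*v**2 + v**3 + v**2.
No constant or linear terms (consistent with a singular point). Quadratic part: v**2. Cubic part: -u**3 - u*v**2 + v**3.
The quadratic part v**2 is a perfect square, so there is a single (double) tangent line v = 0, i.e. y = -3. Restricting the cubic part to that line (v = 0) leaves -u**3 ≠ 0, so f is not divisible by v and the branch is v² ≈ u**3 to lowest order — this is a cusp.
Classification: cusp.


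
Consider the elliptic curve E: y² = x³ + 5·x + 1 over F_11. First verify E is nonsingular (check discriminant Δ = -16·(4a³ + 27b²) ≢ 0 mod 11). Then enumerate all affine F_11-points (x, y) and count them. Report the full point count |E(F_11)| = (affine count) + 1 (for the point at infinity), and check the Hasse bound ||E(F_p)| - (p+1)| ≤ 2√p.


Affine points = {(0, 1), (0, 10), (6, 4), (6, 7), (7, 4), (7, 7), (8, 5), (8, 6), (9, 4), (9, 7)}; affine count = 10; |E(F_11)| = 11.

Discriminant check: Δ ∝ 4a³ + 27b² = 4·5³ + 27·1² = 4·125 + 27·1 ≡ 10 (mod 11). Nonzero ⇒ E is nonsingular.
For each x ∈ F_11, compute rhs = x³ + 5·x + 1 mod 11, then count y ∈ F_11 with y² ≡ rhs.
  x = 0: rhs = 1, matching y values: 1, 10 (2 points).
  x = 1: rhs = 7, matching y values: none (0 points).
  x = 2: rhs = 8, matching y values: none (0 points).
  x = 3: rhs = 10, matching y values: none (0 points).
  x = 4: rhs = 8, matching y values: none (0 points).
  x = 5: rhs = 8, matching y values: none (0 points).
  x = 6: rhs = 5, matching y values: 4, 7 (2 points).
  x = 7: rhs = 5, matching y values: 4, 7 (2 points).
  x = 8: rhs = 3, matching y values: 5, 6 (2 points).
  x = 9: rhs = 5, matching y values: 4, 7 (2 points).
  x = 10: rhs = 6, matching y values: none (0 points).
Total affine count: 10.
Full point count |E(F_11)| = 10 + 1 = 11.
Hasse bound: |11 − (11+1)| = |-1| = 1 ≤ 2√11 ≈ 6.6332 ✓.


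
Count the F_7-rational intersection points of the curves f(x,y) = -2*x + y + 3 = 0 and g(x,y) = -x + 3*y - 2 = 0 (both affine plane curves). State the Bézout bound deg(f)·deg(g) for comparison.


Common zeros: {(5, 0)}; count = 1; Bézout bound = 1.

deg(f) = 1, deg(g) = 1, so Bézout bound = 1.
Scan x ∈ F_7. For each x, list the y ∈ F_7 with f(x, y) ≡ 0 and those with g(x, y) ≡ 0 (mod 7); the common zeros in that column are the intersection.
  x = 0: f ≡ 0 at y ∈ {4}; g ≡ 0 at y ∈ {3}; common: ∅.
  x = 1: f ≡ 0 at y ∈ {6}; g ≡ 0 at y ∈ {1}; common: ∅.
  x = 2: f ≡ 0 at y ∈ {1}; g ≡ 0 at y ∈ {6}; common: ∅.
  x = 3: f ≡ 0 at y ∈ {3}; g ≡ 0 at y ∈ {4}; common: ∅.
  x = 4: f ≡ 0 at y ∈ {5}; g ≡ 0 at y ∈ {2}; common: ∅.
  x = 5: f ≡ 0 at y ∈ {0}; g ≡ 0 at y ∈ {0}; common: {0}.
  x = 6: f ≡ 0 at y ∈ {2}; g ≡ 0 at y ∈ {5}; common: ∅.
Collecting: common zeros = {(5, 0)}, so the count is 1.
Comparison with the Bézout bound: 1 ≤ 1 = deg(f)·deg(g), as expected for curves with no common component (the bound is attained).
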